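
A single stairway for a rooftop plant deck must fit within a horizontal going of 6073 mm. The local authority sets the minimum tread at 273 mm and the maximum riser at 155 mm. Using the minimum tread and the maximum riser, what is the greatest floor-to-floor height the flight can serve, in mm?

Treads that fit: ⌊6073 / 273⌋ = 22.
Risers = treads + 1 = 23.
Maximum height = 23 × 155 = 3565 mm.

3565 mm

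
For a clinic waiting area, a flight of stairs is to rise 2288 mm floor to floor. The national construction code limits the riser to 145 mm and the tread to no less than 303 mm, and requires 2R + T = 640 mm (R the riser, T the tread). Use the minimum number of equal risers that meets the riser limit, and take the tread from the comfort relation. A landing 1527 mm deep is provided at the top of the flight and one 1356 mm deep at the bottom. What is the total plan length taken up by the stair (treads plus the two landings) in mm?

⌈2288/145⌉ = 16 risers.
Riser R = 2288 / 16 = 143 mm, within the 145 mm limit.
From 2R + T = 640: T = 640 − 286 = 354 mm.
Treads = 16 − 1 = 15; going = 15 × 354 = 5310 mm.
Enclosure = 5310 + 1527 + 1356 = 8193 mm.

8193 mm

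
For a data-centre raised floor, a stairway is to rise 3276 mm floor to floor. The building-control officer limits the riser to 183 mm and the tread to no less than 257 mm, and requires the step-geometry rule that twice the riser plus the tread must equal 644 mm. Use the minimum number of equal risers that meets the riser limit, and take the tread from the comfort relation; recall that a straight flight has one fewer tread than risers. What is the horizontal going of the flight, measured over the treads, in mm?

4760 mm

⌈3276/183⌉ = 18 risers.
Riser R = 3276 / 18 = 182 mm, within the 183 mm limit.
Tread T = 644 − 2 × 182 = 280 mm (≥ 257 mm).
Treads = 18 − 1 = 17; going = 17 × 280 = 4760 mm.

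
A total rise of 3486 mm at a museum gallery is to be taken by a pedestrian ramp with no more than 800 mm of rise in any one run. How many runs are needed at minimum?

At most 800 each: 3486/800 = 4.36, giving 5 ramp runs.

5 runs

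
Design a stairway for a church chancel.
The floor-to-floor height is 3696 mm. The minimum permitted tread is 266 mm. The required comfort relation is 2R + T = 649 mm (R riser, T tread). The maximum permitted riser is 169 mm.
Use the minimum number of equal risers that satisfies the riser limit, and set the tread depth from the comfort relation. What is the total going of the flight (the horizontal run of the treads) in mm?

6573 mm

3696 / 169 = 21.870 → round up to 22 risers.
R = 3696 ÷ 22 = 168 mm.
From 2R + T = 649: T = 649 − 336 = 313 mm.
22 risers give 21 treads; going = 21 × 313 = 6573 mm.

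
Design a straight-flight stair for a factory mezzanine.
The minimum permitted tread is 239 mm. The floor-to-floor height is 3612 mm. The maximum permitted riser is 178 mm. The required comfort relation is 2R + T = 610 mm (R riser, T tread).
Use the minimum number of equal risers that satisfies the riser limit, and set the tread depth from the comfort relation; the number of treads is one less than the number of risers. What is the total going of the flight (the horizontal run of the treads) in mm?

3612 / 178 = 20.292 → round up to 21 risers.
Each riser is 3612/21 = 172 mm (≤ 178 mm).
From 2R + T = 610: T = 610 − 344 = 266 mm.
Going = (21 − 1) × 266 = 5320 mm.

5320 mm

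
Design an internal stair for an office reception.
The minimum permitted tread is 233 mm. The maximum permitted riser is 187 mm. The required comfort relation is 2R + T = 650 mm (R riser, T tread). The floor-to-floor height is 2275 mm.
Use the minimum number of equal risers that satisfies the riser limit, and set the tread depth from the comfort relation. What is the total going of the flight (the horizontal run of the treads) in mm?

2275 / 187 = 12.166 → round up to 13 risers.
Each riser is 2275/13 = 175 mm (≤ 187 mm).
Tread T = 650 − 2 × 175 = 300 mm (≥ 233 mm).
13 risers give 12 treads; going = 12 × 300 = 3600 mm.

3600 mm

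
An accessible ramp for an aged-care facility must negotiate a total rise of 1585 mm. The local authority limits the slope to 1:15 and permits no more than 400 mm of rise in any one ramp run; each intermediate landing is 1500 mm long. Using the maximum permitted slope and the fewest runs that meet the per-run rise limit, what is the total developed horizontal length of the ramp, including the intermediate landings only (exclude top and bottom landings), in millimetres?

⌈1585/400⌉ = 4 ramp runs. That means 3 intermediate landings.
Ramp run (horizontal) at 1:15: 1585 × 15 = 23775 mm.
3 intermediate landings contribute 3 × 1500 = 4500 mm.
Total developed length = 23775 + 4500 = 28275 mm.

28275 mm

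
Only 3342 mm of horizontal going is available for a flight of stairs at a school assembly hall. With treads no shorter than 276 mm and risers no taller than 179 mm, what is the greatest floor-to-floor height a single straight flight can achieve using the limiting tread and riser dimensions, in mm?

Treads that fit: ⌊3342 / 276⌋ = 12.
Risers = treads + 1 = 13.
Maximum height = 13 × 179 = 2327 mm.

2327 mm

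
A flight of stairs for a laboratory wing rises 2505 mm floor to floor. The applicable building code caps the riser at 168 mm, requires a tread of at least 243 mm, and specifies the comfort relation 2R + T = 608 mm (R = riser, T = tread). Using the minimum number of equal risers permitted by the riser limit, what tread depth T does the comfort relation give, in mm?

274 mm

2505 / 168 = 14.91, so 15 risers are needed.
Each riser is 2505/15 = 167 mm (≤ 168 mm).
From 2R + T = 608: T = 608 − 334 = 274 mm.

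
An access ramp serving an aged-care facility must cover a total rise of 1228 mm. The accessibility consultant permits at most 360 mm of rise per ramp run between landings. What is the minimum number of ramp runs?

⌈1228/360⌉ = 4 ramp runs.

4 runs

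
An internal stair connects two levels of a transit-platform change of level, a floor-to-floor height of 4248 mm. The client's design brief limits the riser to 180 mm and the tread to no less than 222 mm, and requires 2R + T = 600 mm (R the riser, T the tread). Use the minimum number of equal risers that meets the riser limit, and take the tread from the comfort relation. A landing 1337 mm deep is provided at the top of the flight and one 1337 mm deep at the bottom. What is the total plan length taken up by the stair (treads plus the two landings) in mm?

4248 / 180 = 23.600 → round up to 24 risers.
Each riser is 4248/24 = 177 mm (≤ 180 mm).
T = 600 − 2·177 = 246 mm, which satisfies the 222 mm minimum.
Going = (24 − 1) × 246 = 5658 mm.
Enclosure = 5658 + 1337 + 1337 = 8332 mm.

8332 mm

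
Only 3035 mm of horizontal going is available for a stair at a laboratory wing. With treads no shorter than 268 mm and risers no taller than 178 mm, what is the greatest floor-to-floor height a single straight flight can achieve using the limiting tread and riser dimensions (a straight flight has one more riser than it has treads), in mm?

Treads that fit: ⌊3035 / 268⌋ = 11.
Risers = treads + 1 = 12.
Maximum height = 12 × 178 = 2136 mm.

2136 mm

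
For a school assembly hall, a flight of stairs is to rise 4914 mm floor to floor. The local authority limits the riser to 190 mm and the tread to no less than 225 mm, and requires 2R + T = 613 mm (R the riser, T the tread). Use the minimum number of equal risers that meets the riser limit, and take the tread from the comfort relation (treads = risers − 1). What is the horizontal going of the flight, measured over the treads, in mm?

At most 190 each: 4914/190 = 25.86, giving 26 risers.
R = 4914 ÷ 26 = 189 mm.
From 2R + T = 613: T = 613 − 378 = 235 mm.
Treads = 26 − 1 = 25; going = 25 × 235 = 5875 mm.

5875 mm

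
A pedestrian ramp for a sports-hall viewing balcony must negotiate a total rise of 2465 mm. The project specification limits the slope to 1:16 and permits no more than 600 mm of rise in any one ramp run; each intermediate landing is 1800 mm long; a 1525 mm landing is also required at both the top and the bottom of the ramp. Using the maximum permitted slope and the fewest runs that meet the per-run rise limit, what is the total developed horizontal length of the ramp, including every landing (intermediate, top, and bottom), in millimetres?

49690 mm

At most 600 each: 2465/600 = 4.11, giving 5 ramp runs. That means 4 intermediate landings.
Ramp run (horizontal) at 1:16: 2465 × 16 = 39440 mm.
4 intermediate landings contribute 4 × 1800 = 7200 mm.
Top and bottom landings: 2 × 1525 = 3050 mm.
Total = 39440 + 7200 + 3050 = 49690 mm.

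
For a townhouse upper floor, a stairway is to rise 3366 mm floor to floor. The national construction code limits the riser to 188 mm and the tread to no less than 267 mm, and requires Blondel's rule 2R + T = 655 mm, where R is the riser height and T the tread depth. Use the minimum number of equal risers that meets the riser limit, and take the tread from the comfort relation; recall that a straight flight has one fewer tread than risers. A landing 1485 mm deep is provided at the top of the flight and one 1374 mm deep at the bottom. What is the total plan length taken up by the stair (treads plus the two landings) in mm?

⌈3366/188⌉ = 18 risers.
Each riser is 3366/18 = 187 mm (≤ 188 mm).
From 2R + T = 655: T = 655 − 374 = 281 mm.
18 risers give 17 treads; going = 17 × 281 = 4777 mm.
Add landings: 4777 + 1485 + 1374 = 7636 mm.

7636 mm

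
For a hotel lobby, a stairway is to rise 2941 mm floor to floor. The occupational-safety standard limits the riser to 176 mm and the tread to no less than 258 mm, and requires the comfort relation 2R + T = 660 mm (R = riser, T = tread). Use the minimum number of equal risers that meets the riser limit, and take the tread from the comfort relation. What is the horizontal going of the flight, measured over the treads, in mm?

5024 mm

2941 / 176 = 16.710 → round up to 17 risers.
Riser R = 2941 / 17 = 173 mm, within the 176 mm limit.
Tread T = 660 − 2 × 173 = 314 mm (≥ 258 mm).
Treads = 17 − 1 = 16; going = 16 × 314 = 5024 mm.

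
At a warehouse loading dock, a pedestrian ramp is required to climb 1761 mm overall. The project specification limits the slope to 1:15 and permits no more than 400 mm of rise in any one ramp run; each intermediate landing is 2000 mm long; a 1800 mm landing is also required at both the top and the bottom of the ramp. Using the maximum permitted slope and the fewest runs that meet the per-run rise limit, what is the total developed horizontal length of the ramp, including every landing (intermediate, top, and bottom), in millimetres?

38015 mm

1761 / 400 = 4.402 → round up to 5 ramp runs. That means 4 intermediate landings.
Ramp run (horizontal) at 1:15: 1761 × 15 = 26415 mm.
Intermediate landings: 4 × 2000 = 8000 mm.
Top and bottom landings: 2 × 1800 = 3600 mm.
Total = 26415 + 8000 + 3600 = 38015 mm.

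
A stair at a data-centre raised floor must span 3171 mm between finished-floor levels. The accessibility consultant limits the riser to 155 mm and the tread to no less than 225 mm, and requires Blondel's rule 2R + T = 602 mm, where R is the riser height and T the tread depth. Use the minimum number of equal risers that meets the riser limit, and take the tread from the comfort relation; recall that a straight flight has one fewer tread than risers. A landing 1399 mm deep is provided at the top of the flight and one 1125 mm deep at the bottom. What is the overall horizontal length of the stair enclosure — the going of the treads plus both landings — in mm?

⌈3171/155⌉ = 21 risers.
Each riser is 3171/21 = 151 mm (≤ 155 mm).
Tread T = 602 − 2 × 151 = 300 mm (≥ 225 mm).
Treads = 21 − 1 = 20; going = 20 × 300 = 6000 mm.
Add landings: 6000 + 1399 + 1125 = 8524 mm.

8524 mm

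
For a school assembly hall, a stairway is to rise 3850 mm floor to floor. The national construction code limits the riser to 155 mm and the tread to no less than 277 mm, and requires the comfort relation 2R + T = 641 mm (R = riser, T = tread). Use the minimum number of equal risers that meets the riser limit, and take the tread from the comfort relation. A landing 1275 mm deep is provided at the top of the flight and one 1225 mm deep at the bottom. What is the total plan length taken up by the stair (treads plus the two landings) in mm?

10492 mm

⌈3850/155⌉ = 25 risers.
Each riser is 3850/25 = 154 mm (≤ 155 mm).
T = 641 − 2·154 = 333 mm, which satisfies the 277 mm minimum.
Going = (25 − 1) × 333 = 7992 mm.
Add landings: 7992 + 1275 + 1225 = 10492 mm.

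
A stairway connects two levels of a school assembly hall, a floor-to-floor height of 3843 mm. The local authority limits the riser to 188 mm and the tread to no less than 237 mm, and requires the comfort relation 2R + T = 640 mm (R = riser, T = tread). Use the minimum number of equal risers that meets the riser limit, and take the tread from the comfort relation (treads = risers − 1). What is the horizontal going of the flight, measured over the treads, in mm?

5480 mm

3843 / 188 = 20.441 → round up to 21 risers.
R = 3843 ÷ 21 = 183 mm.
Tread T = 640 − 2 × 183 = 274 mm (≥ 237 mm).
21 risers give 20 treads; going = 20 × 274 = 5480 mm.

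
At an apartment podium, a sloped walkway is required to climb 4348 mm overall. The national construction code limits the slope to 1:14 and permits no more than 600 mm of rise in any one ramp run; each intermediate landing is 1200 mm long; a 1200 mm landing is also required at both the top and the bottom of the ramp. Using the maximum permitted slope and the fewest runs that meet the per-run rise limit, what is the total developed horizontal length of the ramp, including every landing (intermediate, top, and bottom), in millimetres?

71672 mm

At most 600 each: 4348/600 = 7.25, giving 8 ramp runs. That means 7 intermediate landings.
Horizontal run for 4348 mm of rise at 1:14 is 4348 × 14 = 60872 mm.
7 intermediate landings contribute 7 × 1200 = 8400 mm.
Top and bottom landings: 2 × 1200 = 2400 mm.
Total = 60872 + 8400 + 2400 = 71672 mm.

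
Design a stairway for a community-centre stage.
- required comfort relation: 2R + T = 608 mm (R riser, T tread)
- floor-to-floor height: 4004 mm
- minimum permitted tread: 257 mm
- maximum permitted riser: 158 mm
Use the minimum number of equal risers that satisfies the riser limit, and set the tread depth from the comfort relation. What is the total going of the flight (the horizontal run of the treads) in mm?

7500 mm

⌈4004/158⌉ = 26 risers.
Riser R = 4004 / 26 = 154 mm, within the 158 mm limit.
From 2R + T = 608: T = 608 − 308 = 300 mm.
Treads = 26 − 1 = 25; going = 25 × 300 = 7500 mm.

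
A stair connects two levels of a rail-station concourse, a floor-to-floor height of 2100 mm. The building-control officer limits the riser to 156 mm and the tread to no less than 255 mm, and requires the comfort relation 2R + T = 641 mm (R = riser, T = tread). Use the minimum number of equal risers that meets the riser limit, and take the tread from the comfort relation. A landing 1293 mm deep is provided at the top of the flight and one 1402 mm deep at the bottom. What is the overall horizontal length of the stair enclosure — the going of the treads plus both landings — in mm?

2100 / 156 = 13.46, so 14 risers are needed.
R = 2100 ÷ 14 = 150 mm.
T = 641 − 2·150 = 341 mm, which satisfies the 255 mm minimum.
14 risers give 13 treads; going = 13 × 341 = 4433 mm.
Enclosure = 4433 + 1293 + 1402 = 7128 mm.

7128 mm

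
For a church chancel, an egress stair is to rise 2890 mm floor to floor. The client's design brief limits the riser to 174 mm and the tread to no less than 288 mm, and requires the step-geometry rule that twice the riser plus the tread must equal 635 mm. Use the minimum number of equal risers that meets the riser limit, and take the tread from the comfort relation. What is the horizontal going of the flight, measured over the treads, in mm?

At most 174 each: 2890/174 = 16.61, giving 17 risers.
Riser R = 2890 / 17 = 170 mm, within the 174 mm limit.
From 2R + T = 635: T = 635 − 340 = 295 mm.
17 risers give 16 treads; going = 16 × 295 = 4720 mm.

4720 mm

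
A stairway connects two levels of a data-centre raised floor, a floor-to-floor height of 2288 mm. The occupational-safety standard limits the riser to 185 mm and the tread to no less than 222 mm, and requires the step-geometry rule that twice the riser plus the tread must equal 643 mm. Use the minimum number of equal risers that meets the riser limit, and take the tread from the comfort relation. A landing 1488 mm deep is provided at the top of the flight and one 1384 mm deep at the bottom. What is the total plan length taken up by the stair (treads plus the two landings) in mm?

6364 mm

⌈2288/185⌉ = 13 risers.
Riser R = 2288 / 13 = 176 mm, within the 185 mm limit.
T = 643 − 2·176 = 291 mm, which satisfies the 222 mm minimum.
Treads = 13 − 1 = 12; going = 12 × 291 = 3492 mm.
Enclosure = 3492 + 1488 + 1384 = 6364 mm.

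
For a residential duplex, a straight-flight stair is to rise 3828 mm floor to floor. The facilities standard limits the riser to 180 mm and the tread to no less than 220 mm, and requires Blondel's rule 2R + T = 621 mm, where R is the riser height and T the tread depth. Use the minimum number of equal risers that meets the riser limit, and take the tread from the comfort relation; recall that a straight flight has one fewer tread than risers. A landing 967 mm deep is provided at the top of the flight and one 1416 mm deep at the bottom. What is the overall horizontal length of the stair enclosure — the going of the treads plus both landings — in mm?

3828 / 180 = 21.267 → round up to 22 risers.
R = 3828 ÷ 22 = 174 mm.
T = 621 − 2·174 = 273 mm, which satisfies the 220 mm minimum.
22 risers give 21 treads; going = 21 × 273 = 5733 mm.
Add landings: 5733 + 967 + 1416 = 8116 mm.

8116 mm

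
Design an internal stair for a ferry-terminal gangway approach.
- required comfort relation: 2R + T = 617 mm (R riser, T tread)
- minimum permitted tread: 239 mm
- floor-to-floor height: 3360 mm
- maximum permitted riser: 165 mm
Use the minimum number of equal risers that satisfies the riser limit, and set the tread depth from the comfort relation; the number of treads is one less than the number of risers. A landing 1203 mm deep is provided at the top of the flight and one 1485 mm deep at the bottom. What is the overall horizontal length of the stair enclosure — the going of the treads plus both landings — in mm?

3360 / 165 = 20.364 → round up to 21 risers.
Each riser is 3360/21 = 160 mm (≤ 165 mm).
Tread T = 617 − 2 × 160 = 297 mm (≥ 239 mm).
21 risers give 20 treads; going = 20 × 297 = 5940 mm.
Enclosure = 5940 + 1203 + 1485 = 8628 mm.

8628 mm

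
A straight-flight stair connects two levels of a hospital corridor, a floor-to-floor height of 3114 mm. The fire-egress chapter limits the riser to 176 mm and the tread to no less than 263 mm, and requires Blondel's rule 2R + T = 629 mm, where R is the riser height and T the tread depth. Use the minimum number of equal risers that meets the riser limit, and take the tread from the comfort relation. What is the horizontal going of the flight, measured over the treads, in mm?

4811 mm

3114 / 176 = 17.693 → round up to 18 risers.
Riser R = 3114 / 18 = 173 mm, within the 176 mm limit.
Tread T = 629 − 2 × 173 = 283 mm (≥ 263 mm).
18 risers give 17 treads; going = 17 × 283 = 4811 mm.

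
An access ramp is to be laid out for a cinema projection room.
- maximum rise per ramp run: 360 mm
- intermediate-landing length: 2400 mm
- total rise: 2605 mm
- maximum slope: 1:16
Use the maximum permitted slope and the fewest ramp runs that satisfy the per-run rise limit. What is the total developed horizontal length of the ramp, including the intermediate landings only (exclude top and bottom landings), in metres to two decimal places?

2605 / 360 = 7.24, so 8 ramp runs are needed. That means 7 intermediate landings.
Horizontal run for 2605 mm of rise at 1:16 is 2605 × 16 = 41680 mm.
Intermediate landings: 7 × 2400 = 16800 mm.
Developed length = 41680 + 16800 = 58480 mm.
= 58.48 m.

58.48 m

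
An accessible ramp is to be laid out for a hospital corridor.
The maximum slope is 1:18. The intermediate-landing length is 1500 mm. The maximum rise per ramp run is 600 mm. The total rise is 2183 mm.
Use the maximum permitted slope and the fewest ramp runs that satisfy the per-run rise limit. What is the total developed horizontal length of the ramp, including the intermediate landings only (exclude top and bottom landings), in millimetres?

43794 mm

⌈2183/600⌉ = 4 ramp runs. That means 3 intermediate landings.
Horizontal run for 2183 mm of rise at 1:18 is 2183 × 18 = 39294 mm.
3 intermediate landings contribute 3 × 1500 = 4500 mm.
Developed length = 39294 + 4500 = 43794 mm.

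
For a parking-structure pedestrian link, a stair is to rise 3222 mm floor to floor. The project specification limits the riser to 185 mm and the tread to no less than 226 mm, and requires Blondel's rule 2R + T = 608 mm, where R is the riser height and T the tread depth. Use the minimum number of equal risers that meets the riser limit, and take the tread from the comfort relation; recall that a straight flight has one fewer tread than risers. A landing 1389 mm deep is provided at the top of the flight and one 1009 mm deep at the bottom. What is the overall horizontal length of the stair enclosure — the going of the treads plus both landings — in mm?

3222 / 185 = 17.416 → round up to 18 risers.
Riser R = 3222 / 18 = 179 mm, within the 185 mm limit.
Tread T = 608 − 2 × 179 = 250 mm (≥ 226 mm).
18 risers give 17 treads; going = 17 × 250 = 4250 mm.
Enclosure = 4250 + 1389 + 1009 = 6648 mm.

6648 mm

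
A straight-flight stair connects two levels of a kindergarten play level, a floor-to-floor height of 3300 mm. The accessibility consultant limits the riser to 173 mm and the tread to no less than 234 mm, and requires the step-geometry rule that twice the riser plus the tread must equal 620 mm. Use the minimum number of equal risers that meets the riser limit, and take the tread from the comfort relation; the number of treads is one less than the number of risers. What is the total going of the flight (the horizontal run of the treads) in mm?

⌈3300/173⌉ = 20 risers.
R = 3300 ÷ 20 = 165 mm.
Tread T = 620 − 2 × 165 = 290 mm (≥ 234 mm).
20 risers give 19 treads; going = 19 × 290 = 5510 mm.

5510 mm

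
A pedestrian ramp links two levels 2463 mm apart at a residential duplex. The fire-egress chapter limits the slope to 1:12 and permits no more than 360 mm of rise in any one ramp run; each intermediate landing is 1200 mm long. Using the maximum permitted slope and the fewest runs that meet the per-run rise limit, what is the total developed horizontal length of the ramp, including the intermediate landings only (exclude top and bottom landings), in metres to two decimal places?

36.76 m

⌈2463/360⌉ = 7 ramp runs. That means 6 intermediate landings.
Horizontal run for 2463 mm of rise at 1:12 is 2463 × 12 = 29556 mm.
Intermediate landings: 6 × 1200 = 7200 mm.
Developed length = 29556 + 7200 = 36756 mm.
= 36.76 m.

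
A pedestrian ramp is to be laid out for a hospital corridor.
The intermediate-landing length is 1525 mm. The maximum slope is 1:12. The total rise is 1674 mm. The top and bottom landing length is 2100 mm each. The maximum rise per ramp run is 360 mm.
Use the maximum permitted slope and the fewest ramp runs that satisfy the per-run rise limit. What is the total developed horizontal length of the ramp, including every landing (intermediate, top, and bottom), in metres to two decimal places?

30.39 m

⌈1674/360⌉ = 5 ramp runs. That means 4 intermediate landings.
Horizontal run for 1674 mm of rise at 1:12 is 1674 × 12 = 20088 mm.
4 intermediate landings contribute 4 × 1525 = 6100 mm.
Top and bottom landings: 2 × 2100 = 4200 mm.
Total = 20088 + 6100 + 4200 = 30388 mm.
= 30.39 m.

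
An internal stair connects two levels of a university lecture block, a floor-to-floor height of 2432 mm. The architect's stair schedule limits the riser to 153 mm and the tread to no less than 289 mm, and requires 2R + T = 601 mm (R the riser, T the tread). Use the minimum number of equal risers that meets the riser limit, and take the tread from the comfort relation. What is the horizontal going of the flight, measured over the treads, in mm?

4455 mm

At most 153 each: 2432/153 = 15.90, giving 16 risers.
R = 2432 ÷ 16 = 152 mm.
Tread T = 601 − 2 × 152 = 297 mm (≥ 289 mm).
Going = (16 − 1) × 297 = 4455 mm.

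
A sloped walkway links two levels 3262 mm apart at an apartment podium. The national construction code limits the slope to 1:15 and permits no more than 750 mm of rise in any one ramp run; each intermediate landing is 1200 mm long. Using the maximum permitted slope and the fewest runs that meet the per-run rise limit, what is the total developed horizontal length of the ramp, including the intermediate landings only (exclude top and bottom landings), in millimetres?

53730 mm

3262 / 750 = 4.349 → round up to 5 ramp runs. That means 4 intermediate landings.
Horizontal run for 3262 mm of rise at 1:15 is 3262 × 15 = 48930 mm.
Intermediate landings: 4 × 1200 = 4800 mm.
Developed length = 48930 + 4800 = 53730 mm.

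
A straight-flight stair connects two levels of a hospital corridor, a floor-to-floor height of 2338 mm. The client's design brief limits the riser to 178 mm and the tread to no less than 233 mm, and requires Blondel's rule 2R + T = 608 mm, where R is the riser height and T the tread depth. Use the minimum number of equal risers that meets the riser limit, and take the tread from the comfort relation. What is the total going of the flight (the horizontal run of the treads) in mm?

2338 / 178 = 13.135 → round up to 14 risers.
Riser R = 2338 / 14 = 167 mm, within the 178 mm limit.
T = 608 − 2·167 = 274 mm, which satisfies the 233 mm minimum.
Treads = 14 − 1 = 13; going = 13 × 274 = 3562 mm.

3562 mm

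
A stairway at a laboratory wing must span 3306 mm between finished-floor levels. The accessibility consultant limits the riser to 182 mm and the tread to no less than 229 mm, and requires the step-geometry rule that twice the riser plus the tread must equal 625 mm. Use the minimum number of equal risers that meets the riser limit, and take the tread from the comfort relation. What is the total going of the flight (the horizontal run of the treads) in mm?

4986 mm

⌈3306/182⌉ = 19 risers.
R = 3306 ÷ 19 = 174 mm.
From 2R + T = 625: T = 625 − 348 = 277 mm.
19 risers give 18 treads; going = 18 × 277 = 4986 mm.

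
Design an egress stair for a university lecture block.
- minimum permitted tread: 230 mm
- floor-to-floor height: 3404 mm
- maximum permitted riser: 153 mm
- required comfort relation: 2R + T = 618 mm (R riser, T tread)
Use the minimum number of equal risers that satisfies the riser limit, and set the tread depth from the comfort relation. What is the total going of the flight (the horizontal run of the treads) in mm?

3404 / 153 = 22.25, so 23 risers are needed.
Riser R = 3404 / 23 = 148 mm, within the 153 mm limit.
Tread T = 618 − 2 × 148 = 322 mm (≥ 230 mm).
Treads = 23 − 1 = 22; going = 22 × 322 = 7084 mm.

7084 mm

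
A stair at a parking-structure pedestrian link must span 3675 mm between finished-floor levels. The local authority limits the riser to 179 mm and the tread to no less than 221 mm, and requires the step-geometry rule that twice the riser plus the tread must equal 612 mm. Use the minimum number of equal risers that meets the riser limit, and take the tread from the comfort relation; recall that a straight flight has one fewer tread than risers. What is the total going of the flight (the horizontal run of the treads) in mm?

5240 mm

⌈3675/179⌉ = 21 risers.
R = 3675 ÷ 21 = 175 mm.
From 2R + T = 612: T = 612 − 350 = 262 mm.
21 risers give 20 treads; going = 20 × 262 = 5240 mm.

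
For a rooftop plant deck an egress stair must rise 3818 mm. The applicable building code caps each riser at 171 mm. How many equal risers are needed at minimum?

23 risers

3818 / 171 = 22.327 → round up to 23 risers.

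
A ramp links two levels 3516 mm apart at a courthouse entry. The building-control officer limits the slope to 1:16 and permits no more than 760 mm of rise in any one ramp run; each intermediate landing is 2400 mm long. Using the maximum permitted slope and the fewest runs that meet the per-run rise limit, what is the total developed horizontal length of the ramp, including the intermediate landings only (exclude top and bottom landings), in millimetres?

3516 / 760 = 4.63, so 5 ramp runs are needed. That means 4 intermediate landings.
Horizontal run for 3516 mm of rise at 1:16 is 3516 × 16 = 56256 mm.
4 intermediate landings contribute 4 × 2400 = 9600 mm.
Total developed length = 56256 + 9600 = 65856 mm.

65856 mm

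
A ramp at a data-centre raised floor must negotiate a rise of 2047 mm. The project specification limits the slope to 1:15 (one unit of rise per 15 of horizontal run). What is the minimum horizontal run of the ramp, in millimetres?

30705 mm

Run = rise × 15 = 2047 × 15 = 30705 mm.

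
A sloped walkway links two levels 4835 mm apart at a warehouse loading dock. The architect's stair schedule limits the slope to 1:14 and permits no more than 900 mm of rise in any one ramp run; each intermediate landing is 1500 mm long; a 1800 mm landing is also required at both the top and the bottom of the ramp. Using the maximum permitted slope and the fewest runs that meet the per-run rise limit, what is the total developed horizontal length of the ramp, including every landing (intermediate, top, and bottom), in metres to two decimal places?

At most 900 each: 4835/900 = 5.37, giving 6 ramp runs. That means 5 intermediate landings.
Ramp run (horizontal) at 1:14: 4835 × 14 = 67690 mm.
Intermediate landings: 5 × 1500 = 7500 mm.
Top and bottom landings: 2 × 1800 = 3600 mm.
Total = 67690 + 7500 + 3600 = 78790 mm.
= 78.79 m.

78.79 m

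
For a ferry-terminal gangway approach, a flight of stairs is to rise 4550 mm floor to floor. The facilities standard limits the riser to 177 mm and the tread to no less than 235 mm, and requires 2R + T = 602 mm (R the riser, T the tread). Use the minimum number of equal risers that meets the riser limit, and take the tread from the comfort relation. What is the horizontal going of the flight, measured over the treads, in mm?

6300 mm

At most 177 each: 4550/177 = 25.71, giving 26 risers.
Riser R = 4550 / 26 = 175 mm, within the 177 mm limit.
T = 602 − 2·175 = 252 mm, which satisfies the 235 mm minimum.
Treads = 26 − 1 = 25; going = 25 × 252 = 6300 mm.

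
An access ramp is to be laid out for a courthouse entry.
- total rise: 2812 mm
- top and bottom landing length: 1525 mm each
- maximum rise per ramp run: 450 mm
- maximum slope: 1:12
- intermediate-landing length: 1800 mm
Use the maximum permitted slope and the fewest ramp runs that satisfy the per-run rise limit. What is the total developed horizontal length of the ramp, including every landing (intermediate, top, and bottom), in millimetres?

⌈2812/450⌉ = 7 ramp runs. That means 6 intermediate landings.
Horizontal run for 2812 mm of rise at 1:12 is 2812 × 12 = 33744 mm.
Intermediate landings: 6 × 1800 = 10800 mm.
Top and bottom landings: 2 × 1525 = 3050 mm.
Total = 33744 + 10800 + 3050 = 47594 mm.

47594 mm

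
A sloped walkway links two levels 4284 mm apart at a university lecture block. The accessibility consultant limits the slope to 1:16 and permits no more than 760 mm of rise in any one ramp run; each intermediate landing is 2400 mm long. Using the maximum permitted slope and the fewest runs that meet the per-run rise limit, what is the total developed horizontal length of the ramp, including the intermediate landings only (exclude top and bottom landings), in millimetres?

80544 mm

4284 / 760 = 5.64, so 6 ramp runs are needed. That means 5 intermediate landings.
Horizontal run for 4284 mm of rise at 1:16 is 4284 × 16 = 68544 mm.
Intermediate landings: 5 × 2400 = 12000 mm.
Developed length = 68544 + 12000 = 80544 mm.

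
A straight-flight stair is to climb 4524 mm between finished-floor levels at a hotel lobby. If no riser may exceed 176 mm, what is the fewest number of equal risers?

26 risers

4524 / 176 = 25.70, so 26 risers are needed.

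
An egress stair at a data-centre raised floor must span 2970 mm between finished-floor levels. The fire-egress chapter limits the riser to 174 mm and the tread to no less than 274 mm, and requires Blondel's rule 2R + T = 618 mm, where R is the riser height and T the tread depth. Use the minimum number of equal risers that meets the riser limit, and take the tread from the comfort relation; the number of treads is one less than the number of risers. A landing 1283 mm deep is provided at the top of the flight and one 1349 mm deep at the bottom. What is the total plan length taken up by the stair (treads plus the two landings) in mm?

⌈2970/174⌉ = 18 risers.
R = 2970 ÷ 18 = 165 mm.
From 2R + T = 618: T = 618 − 330 = 288 mm.
Going = (18 − 1) × 288 = 4896 mm.
Add landings: 4896 + 1283 + 1349 = 7528 mm.

7528 mm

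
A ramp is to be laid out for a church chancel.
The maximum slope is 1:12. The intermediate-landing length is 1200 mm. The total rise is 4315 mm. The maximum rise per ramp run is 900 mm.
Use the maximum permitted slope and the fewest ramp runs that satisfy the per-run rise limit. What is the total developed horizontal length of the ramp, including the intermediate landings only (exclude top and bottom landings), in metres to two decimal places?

56.58 m

At most 900 each: 4315/900 = 4.79, giving 5 ramp runs. That means 4 intermediate landings.
Ramp run (horizontal) at 1:12: 4315 × 12 = 51780 mm.
4 intermediate landings contribute 4 × 1200 = 4800 mm.
Developed length = 51780 + 4800 = 56580 mm.
= 56.58 m.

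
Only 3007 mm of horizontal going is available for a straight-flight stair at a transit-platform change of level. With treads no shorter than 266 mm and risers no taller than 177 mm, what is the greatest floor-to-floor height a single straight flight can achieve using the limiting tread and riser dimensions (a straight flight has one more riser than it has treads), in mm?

2124 mm

3007 / 266 = 11.30, so 11 treads fit.
Risers = treads + 1 = 12.
Maximum height = 12 × 177 = 2124 mm.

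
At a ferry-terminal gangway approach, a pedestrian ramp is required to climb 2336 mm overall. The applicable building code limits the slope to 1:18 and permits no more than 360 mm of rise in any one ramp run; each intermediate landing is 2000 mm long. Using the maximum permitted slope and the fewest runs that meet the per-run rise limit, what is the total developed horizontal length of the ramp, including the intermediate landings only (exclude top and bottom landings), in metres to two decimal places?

54.05 m

At most 360 each: 2336/360 = 6.49, giving 7 ramp runs. That means 6 intermediate landings.
Horizontal run for 2336 mm of rise at 1:18 is 2336 × 18 = 42048 mm.
Intermediate landings: 6 × 2000 = 12000 mm.
Developed length = 42048 + 12000 = 54048 mm.
= 54.05 m.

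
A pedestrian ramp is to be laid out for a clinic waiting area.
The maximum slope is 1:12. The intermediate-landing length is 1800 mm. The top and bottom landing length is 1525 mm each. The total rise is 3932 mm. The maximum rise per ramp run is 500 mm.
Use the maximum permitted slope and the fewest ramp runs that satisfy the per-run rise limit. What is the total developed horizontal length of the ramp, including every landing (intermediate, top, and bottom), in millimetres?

62834 mm

3932 / 500 = 7.86, so 8 ramp runs are needed. That means 7 intermediate landings.
Horizontal run for 3932 mm of rise at 1:12 is 3932 × 12 = 47184 mm.
Intermediate landings: 7 × 1800 = 12600 mm.
Top and bottom landings: 2 × 1525 = 3050 mm.
Total = 47184 + 12600 + 3050 = 62834 mm.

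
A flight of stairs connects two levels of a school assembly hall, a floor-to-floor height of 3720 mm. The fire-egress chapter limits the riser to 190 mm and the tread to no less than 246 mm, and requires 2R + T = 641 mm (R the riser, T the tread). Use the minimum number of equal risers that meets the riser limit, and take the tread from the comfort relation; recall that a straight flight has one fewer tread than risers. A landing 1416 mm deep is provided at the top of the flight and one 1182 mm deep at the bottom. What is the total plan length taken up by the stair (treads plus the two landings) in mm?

⌈3720/190⌉ = 20 risers.
Each riser is 3720/20 = 186 mm (≤ 190 mm).
Tread T = 641 − 2 × 186 = 269 mm (≥ 246 mm).
Going = (20 − 1) × 269 = 5111 mm.
Add landings: 5111 + 1416 + 1182 = 7709 mm.

7709 mm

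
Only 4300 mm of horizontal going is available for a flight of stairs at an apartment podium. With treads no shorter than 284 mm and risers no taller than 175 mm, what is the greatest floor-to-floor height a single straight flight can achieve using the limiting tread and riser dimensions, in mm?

2800 mm

4300 / 284 = 15.14, so 15 treads fit.
Risers = treads + 1 = 16.
Maximum height = 16 × 175 = 2800 mm.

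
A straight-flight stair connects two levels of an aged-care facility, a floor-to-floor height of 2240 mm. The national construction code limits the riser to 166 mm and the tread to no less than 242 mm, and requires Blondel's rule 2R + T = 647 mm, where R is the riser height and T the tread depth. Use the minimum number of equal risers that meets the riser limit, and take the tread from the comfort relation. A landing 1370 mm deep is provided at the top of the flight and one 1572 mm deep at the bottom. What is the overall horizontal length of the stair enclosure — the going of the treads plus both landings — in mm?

7193 mm

2240 / 166 = 13.494 → round up to 14 risers.
R = 2240 ÷ 14 = 160 mm.
T = 647 − 2·160 = 327 mm, which satisfies the 242 mm minimum.
Treads = 14 − 1 = 13; going = 13 × 327 = 4251 mm.
Add landings: 4251 + 1370 + 1572 = 7193 mm.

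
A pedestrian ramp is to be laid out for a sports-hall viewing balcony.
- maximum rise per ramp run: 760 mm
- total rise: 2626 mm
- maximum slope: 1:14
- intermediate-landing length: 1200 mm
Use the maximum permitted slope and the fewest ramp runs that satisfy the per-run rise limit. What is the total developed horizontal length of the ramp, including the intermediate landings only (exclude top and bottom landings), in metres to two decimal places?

40.36 m

⌈2626/760⌉ = 4 ramp runs. That means 3 intermediate landings.
Ramp run (horizontal) at 1:14: 2626 × 14 = 36764 mm.
3 intermediate landings contribute 3 × 1200 = 3600 mm.
Developed length = 36764 + 3600 = 40364 mm.
= 40.36 m.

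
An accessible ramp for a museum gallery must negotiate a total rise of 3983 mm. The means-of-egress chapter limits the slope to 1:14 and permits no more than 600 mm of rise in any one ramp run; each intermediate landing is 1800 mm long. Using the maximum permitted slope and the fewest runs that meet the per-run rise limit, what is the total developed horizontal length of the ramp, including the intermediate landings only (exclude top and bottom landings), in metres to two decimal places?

At most 600 each: 3983/600 = 6.64, giving 7 ramp runs. That means 6 intermediate landings.
Ramp run (horizontal) at 1:14: 3983 × 14 = 55762 mm.
6 intermediate landings contribute 6 × 1800 = 10800 mm.
Total developed length = 55762 + 10800 = 66562 mm.
= 66.56 m.

66.56 m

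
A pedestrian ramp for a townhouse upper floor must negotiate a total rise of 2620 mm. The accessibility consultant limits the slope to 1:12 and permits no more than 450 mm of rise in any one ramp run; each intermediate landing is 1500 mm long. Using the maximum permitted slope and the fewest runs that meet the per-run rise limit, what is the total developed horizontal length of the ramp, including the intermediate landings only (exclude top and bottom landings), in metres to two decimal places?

38.94 m

2620 / 450 = 5.822 → round up to 6 ramp runs. That means 5 intermediate landings.
Horizontal run for 2620 mm of rise at 1:12 is 2620 × 12 = 31440 mm.
5 intermediate landings contribute 5 × 1500 = 7500 mm.
Total developed length = 31440 + 7500 = 38940 mm.
= 38.94 m.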